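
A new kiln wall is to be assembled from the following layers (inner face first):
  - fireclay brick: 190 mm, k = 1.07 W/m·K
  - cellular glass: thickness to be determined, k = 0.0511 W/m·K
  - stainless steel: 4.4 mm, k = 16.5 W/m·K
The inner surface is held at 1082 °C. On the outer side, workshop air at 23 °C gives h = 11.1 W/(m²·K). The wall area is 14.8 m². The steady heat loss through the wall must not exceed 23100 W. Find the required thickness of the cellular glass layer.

Thermal resistances in series:
R_fireclay brick = L/(kA) = 0.19/(1.07×14.8) = 0.012 K/W
R_stainless steel = L/(kA) = 0.0044/(16.5×14.8) = 1.802×10^-5 K/W
R_outer film = 1/(h_o·A) = 1/(11.1×14.8) = 0.006087 K/W
Sum of the known resistances R_other = 0.0181 K/W
Required total resistance R_tot = ΔT/Q_allow = 1059/23100 = 0.04584 K/W
R_cellular glass = R_tot − R_other = 0.02774 K/W
L = R·k·A = 0.02774×0.0511×14.8

L ≈ 21 mm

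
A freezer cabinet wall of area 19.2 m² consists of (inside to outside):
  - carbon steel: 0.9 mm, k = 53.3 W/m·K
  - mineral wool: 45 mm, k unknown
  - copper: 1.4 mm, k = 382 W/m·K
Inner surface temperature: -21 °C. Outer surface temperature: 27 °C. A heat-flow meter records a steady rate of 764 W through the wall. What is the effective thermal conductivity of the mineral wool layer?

Using the resistance-network approach (series):
R_carbon steel = L/(kA) = 0.0009/(53.3×19.2) = 8.795×10^-7 K/W
R_copper = L/(kA) = 0.0014/(382×19.2) = 1.909×10^-7 K/W
Sum of known resistances R_other = 1.07×10^-6 K/W
Total R = ΔT/Q = 48/764 = 0.06283 K/W
R_mineral wool = R_total − R_other = 0.06283 K/W
k = L/(R·A) = 0.045/(0.06283×19.2)

k ≈ 0.0373 W/(m·K)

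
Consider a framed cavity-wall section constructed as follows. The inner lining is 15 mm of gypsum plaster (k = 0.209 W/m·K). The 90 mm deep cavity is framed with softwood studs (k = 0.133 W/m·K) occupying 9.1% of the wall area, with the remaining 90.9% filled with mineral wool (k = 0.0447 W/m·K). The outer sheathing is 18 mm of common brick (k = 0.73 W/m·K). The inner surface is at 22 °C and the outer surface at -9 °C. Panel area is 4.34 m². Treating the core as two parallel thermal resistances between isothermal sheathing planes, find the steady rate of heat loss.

Q ≈ 74.6 W

Sheathing layers in series; stud and cavity paths in parallel between them.
R_inner = 0.015/(0.209×4.34) = 0.01654 K/W
R_stud  = 0.09/(0.133×0.091×4.34) = 1.713 K/W
R_cav   = 0.09/(0.0447×0.909×4.34) = 0.5104 K/W
1/R_core = 1/R_stud + 1/R_cav → R_core = 0.3932 K/W
R_outer = 0.018/(0.73×4.34) = 0.005681 K/W
R_total = 0.4155 K/W
Q = ΔT/R_total = 31/0.4155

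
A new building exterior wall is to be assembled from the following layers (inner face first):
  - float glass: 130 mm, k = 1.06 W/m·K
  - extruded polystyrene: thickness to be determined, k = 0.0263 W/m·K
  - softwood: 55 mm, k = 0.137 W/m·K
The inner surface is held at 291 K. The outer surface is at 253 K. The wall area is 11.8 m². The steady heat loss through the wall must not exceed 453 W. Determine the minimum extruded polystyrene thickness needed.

Treating each layer as a thermal resistance in series:
R_float glass = L/(kA) = 0.13/(1.06×11.8) = 0.01039 K/W
R_softwood = L/(kA) = 0.055/(0.137×11.8) = 0.03402 K/W
Sum of the known resistances R_other = 0.04442 K/W
Required total resistance R_tot = ΔT/Q_allow = 38/453 = 0.08389 K/W
R_extruded polystyrene = R_tot − R_other = 0.03947 K/W
L = R·k·A = 0.03947×0.0263×11.8

L ≈ 12.2 mm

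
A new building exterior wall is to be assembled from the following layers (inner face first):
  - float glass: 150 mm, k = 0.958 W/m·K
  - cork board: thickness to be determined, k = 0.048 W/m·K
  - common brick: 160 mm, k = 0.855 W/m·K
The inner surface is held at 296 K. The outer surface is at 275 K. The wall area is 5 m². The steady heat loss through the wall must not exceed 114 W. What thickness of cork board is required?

L ≈ 27.7 mm

Thermal resistances in series:
R_float glass = L/(kA) = 0.15/(0.958×5) = 0.03132 K/W
R_common brick = L/(kA) = 0.16/(0.855×5) = 0.03743 K/W
Sum of the known resistances R_other = 0.06874 K/W
Required total resistance R_tot = ΔT/Q_allow = 21/114 = 0.1842 K/W
R_cork board = R_tot − R_other = 0.1155 K/W
L = R·k·A = 0.1155×0.048×5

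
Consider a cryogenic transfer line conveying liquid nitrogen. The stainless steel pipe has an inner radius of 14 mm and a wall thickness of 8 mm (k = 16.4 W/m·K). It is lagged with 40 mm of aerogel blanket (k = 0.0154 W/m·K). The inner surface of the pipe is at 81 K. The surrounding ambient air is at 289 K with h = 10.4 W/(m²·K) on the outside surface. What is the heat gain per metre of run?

q′ ≈ 19 W/m

Per-layer cylindrical resistances, series-summed:
R_stainless steel pipe wall = ln(22/14)/(2π×16.4×1) = 0.004386 K/W
R_aerogel blanket = ln(62/22)/(2π×0.0154×1) = 10.71 K/W
R_outer film = 1/(h_o·2πr_oL) = 1/(10.4×2π×0.062×1) = 0.2468 K/W
R_total = 10.96 K/W
Q = ΔT/R_total = 208/10.96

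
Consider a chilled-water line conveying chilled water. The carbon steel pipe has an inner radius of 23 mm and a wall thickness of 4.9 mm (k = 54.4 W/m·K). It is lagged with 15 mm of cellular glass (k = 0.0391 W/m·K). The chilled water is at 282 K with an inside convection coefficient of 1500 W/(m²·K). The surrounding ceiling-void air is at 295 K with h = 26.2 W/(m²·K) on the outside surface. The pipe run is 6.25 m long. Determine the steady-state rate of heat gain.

Per-layer cylindrical resistances, series-summed:
R_inner film = 1/(h_i·2πr₁L) = 1/(1500×2π×0.023×6.25) = 7.381×10^-4 K/W
R_carbon steel pipe wall = ln(27.9/23)/(2π×54.4×6.25) = 9.041×10^-5 K/W
R_cellular glass = ln(42.9/27.9)/(2π×0.0391×6.25) = 0.2802 K/W
R_outer film = 1/(h_o·2πr_oL) = 1/(26.2×2π×0.0429×6.25) = 0.02266 K/W
R_total = 0.3037 K/W
Q = ΔT/R_total = 13/0.3037

Q ≈ 42.8 W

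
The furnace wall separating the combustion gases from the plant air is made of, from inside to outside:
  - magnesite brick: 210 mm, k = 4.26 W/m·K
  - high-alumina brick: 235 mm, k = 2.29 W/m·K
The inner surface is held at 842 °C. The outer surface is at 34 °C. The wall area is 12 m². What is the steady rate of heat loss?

Q ≈ 63800 W

Series thermal resistances:
R_magnesite brick = L/(kA) = 0.21/(4.26×12) = 0.004108 K/W
R_high-alumina brick = L/(kA) = 0.235/(2.29×12) = 0.008552 K/W
R_total = 0.01266 K/W
Q = ΔT / R_total = 808 / 0.01266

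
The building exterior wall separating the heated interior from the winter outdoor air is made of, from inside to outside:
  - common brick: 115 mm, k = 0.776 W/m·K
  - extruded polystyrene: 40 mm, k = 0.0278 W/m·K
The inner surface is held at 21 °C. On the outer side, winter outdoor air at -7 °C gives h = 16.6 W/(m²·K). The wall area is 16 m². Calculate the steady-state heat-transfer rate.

Series thermal resistances:
R_common brick = L/(kA) = 0.115/(0.776×16) = 0.009262 K/W
R_extruded polystyrene = L/(kA) = 0.04/(0.0278×16) = 0.08993 K/W
R_outer film = 1/(h_o·A) = 1/(16.6×16) = 0.003765 K/W
R_total = 0.103 K/W
Q = ΔT / R_total = 28 / 0.103

Q ≈ 272 W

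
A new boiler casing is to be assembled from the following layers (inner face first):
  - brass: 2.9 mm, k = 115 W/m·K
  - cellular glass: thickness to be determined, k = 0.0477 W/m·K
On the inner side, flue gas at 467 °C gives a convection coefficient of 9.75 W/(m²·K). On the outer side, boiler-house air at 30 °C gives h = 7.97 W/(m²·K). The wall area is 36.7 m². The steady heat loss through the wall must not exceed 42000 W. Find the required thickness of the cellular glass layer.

Series thermal resistances:
R_inner film = 1/(h_i·A) = 1/(9.75×36.7) = 0.002795 K/W
R_brass = L/(kA) = 0.0029/(115×36.7) = 6.871×10^-7 K/W
R_outer film = 1/(h_o·A) = 1/(7.97×36.7) = 0.003419 K/W
Sum of the known resistances R_other = 0.006214 K/W
Required total resistance R_tot = ΔT/Q_allow = 437/42000 = 0.0104 K/W
R_cellular glass = R_tot − R_other = 0.004191 K/W
L = R·k·A = 0.004191×0.0477×36.7

L ≈ 7.34 mm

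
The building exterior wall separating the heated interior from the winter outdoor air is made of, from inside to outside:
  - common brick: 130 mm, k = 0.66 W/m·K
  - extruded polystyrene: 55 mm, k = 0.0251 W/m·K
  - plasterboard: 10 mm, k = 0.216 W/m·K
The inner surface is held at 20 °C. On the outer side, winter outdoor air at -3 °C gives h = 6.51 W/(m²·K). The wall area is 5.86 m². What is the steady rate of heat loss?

Q ≈ 52.1 W

Series thermal resistances:
R_common brick = L/(kA) = 0.13/(0.66×5.86) = 0.03361 K/W
R_extruded polystyrene = L/(kA) = 0.055/(0.0251×5.86) = 0.3739 K/W
R_plasterboard = L/(kA) = 0.01/(0.216×5.86) = 0.0079 K/W
R_outer film = 1/(h_o·A) = 1/(6.51×5.86) = 0.02621 K/W
R_total = 0.4417 K/W
Q = ΔT / R_total = 23 / 0.4417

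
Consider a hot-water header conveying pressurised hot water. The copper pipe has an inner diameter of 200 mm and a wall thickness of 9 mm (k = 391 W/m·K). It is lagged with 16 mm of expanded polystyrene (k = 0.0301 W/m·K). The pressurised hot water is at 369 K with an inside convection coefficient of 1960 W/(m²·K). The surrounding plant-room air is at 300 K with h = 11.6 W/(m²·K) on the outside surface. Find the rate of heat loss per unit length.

Treating each annulus and film as a series resistance:
R_inner film = 1/(h_i·2πr₁L) = 1/(1960×2π×0.1×1) = 8.12×10^-4 K/W
R_copper pipe wall = ln(109/100)/(2π×391×1) = 3.508×10^-5 K/W
R_expanded polystyrene = ln(125/109)/(2π×0.0301×1) = 0.7242 K/W
R_outer film = 1/(h_o·2πr_oL) = 1/(11.6×2π×0.125×1) = 0.1098 K/W
R_total = 0.8348 K/W
Q = ΔT/R_total = 69/0.8348

q′ ≈ 82.7 W/m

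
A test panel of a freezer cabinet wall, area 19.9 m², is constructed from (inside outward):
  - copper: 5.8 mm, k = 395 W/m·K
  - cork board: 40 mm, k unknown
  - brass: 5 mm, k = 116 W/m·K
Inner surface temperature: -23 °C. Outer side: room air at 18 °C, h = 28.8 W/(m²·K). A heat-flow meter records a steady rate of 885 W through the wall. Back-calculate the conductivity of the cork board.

Model the wall as resistances in series:
R_copper = L/(kA) = 0.0058/(395×19.9) = 7.379×10^-7 K/W
R_brass = L/(kA) = 0.005/(116×19.9) = 2.166×10^-6 K/W
R_outer film = 1/(h_o·A) = 1/(28.8×19.9) = 0.001745 K/W
Sum of known resistances R_other = 0.001748 K/W
Total R = ΔT/Q = 41/885 = 0.04633 K/W
R_cork board = R_total − R_other = 0.04458 K/W
k = L/(R·A) = 0.04/(0.04458×19.9)

k ≈ 0.0451 W/(m·K)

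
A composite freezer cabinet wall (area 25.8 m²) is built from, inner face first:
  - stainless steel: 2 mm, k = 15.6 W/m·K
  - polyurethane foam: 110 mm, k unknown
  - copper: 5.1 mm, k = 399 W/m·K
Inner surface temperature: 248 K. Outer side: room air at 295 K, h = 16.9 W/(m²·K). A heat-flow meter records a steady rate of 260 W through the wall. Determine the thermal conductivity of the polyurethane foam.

Treating each layer as a thermal resistance in series:
R_stainless steel = L/(kA) = 0.002/(15.6×25.8) = 4.969×10^-6 K/W
R_copper = L/(kA) = 0.0051/(399×25.8) = 4.954×10^-7 K/W
R_outer film = 1/(h_o·A) = 1/(16.9×25.8) = 0.002293 K/W
Sum of known resistances R_other = 0.002299 K/W
Total R = ΔT/Q = 47/260 = 0.1808 K/W
R_polyurethane foam = R_total − R_other = 0.1785 K/W
k = L/(R·A) = 0.11/(0.1785×25.8)

k ≈ 0.0239 W/(m·K)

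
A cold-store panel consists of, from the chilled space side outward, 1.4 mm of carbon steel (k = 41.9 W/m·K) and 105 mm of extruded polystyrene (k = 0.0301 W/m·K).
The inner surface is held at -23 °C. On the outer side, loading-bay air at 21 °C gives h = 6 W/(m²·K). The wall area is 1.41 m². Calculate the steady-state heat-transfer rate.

Q ≈ 17 W

Treating each layer as a thermal resistance in series:
R_carbon steel = L/(kA) = 0.0014/(41.9×1.41) = 2.37×10^-5 K/W
R_extruded polystyrene = L/(kA) = 0.105/(0.0301×1.41) = 2.474 K/W
R_outer film = 1/(h_o·A) = 1/(6×1.41) = 0.1182 K/W
R_total = 2.592 K/W
Q = ΔT / R_total = 44 / 2.592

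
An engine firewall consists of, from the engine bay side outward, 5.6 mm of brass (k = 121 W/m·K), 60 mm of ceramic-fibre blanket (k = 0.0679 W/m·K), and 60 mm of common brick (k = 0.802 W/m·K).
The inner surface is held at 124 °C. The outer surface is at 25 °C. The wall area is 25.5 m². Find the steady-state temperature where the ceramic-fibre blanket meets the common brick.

T ≈ 32.7 °C

Thermal resistances in series:
R_brass = L/(kA) = 0.0056/(121×25.5) = 1.815×10^-6 K/W
R_ceramic-fibre blanket = L/(kA) = 0.06/(0.0679×25.5) = 0.03465 K/W
R_common brick = L/(kA) = 0.06/(0.802×25.5) = 0.002934 K/W
R_total = 0.03759 K/W;  Q = ΔT/R_total = 99/0.03759 = 2634 W
T_interface = T_inner − Q·ΣR(inner→interface) = 124 − 2630×0.03465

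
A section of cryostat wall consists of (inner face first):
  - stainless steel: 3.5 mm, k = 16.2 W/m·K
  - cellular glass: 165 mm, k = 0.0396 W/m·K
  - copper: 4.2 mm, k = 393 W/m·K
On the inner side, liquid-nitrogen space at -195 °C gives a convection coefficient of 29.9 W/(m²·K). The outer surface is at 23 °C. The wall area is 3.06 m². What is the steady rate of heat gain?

Q ≈ 159 W

Using the resistance-network approach (series):
R_inner film = 1/(h_i·A) = 1/(29.9×3.06) = 0.01093 K/W
R_stainless steel = L/(kA) = 0.0035/(16.2×3.06) = 7.06×10^-5 K/W
R_cellular glass = L/(kA) = 0.165/(0.0396×3.06) = 1.362 K/W
R_copper = L/(kA) = 0.0042/(393×3.06) = 3.492×10^-6 K/W
R_total = 1.373 K/W
Q = ΔT / R_total = 218 / 1.373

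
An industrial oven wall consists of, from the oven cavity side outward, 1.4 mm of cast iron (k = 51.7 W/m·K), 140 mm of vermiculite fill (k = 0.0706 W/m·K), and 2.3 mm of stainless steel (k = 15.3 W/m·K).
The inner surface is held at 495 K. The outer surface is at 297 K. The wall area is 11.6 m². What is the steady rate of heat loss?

Q ≈ 1160 W

Thermal resistances in series:
R_cast iron = L/(kA) = 0.0014/(51.7×11.6) = 2.334×10^-6 K/W
R_vermiculite fill = L/(kA) = 0.14/(0.0706×11.6) = 0.1709 K/W
R_stainless steel = L/(kA) = 0.0023/(15.3×11.6) = 1.296×10^-5 K/W
R_total = 0.171 K/W
Q = ΔT / R_total = 198 / 0.171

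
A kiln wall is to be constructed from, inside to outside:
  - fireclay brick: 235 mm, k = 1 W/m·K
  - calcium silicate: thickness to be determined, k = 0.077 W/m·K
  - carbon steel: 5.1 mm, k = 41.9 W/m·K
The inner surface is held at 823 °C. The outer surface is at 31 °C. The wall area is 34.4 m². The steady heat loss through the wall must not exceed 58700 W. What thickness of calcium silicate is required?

Using the resistance-network approach (series):
R_fireclay brick = L/(kA) = 0.235/(1×34.4) = 0.006831 K/W
R_carbon steel = L/(kA) = 0.0051/(41.9×34.4) = 3.538×10^-6 K/W
Sum of the known resistances R_other = 0.006835 K/W
Required total resistance R_tot = ΔT/Q_allow = 792/58700 = 0.01349 K/W
R_calcium silicate = R_tot − R_other = 0.006657 K/W
L = R·k·A = 0.006657×0.077×34.4

L ≈ 17.6 mm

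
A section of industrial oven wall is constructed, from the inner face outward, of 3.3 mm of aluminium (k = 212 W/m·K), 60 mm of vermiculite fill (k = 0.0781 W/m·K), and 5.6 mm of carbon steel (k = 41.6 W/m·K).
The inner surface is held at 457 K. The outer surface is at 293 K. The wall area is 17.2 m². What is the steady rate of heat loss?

Using the resistance-network approach (series):
R_aluminium = L/(kA) = 0.0033/(212×17.2) = 9.05×10^-7 K/W
R_vermiculite fill = L/(kA) = 0.06/(0.0781×17.2) = 0.04467 K/W
R_carbon steel = L/(kA) = 0.0056/(41.6×17.2) = 7.826×10^-6 K/W
R_total = 0.04467 K/W
Q = ΔT / R_total = 164 / 0.04467

Q ≈ 3670 W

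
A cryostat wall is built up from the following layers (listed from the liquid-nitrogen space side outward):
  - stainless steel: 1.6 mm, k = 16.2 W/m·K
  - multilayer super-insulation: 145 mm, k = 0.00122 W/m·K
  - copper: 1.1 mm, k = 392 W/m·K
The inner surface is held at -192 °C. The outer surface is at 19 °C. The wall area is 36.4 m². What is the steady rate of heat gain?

Using the resistance-network approach (series):
R_stainless steel = L/(kA) = 0.0016/(16.2×36.4) = 2.713×10^-6 K/W
R_multilayer super-insulation = L/(kA) = 0.145/(0.00122×36.4) = 3.265 K/W
R_copper = L/(kA) = 0.0011/(392×36.4) = 7.709×10^-8 K/W
R_total = 3.265 K/W
Q = ΔT / R_total = 211 / 3.265

Q ≈ 64.6 W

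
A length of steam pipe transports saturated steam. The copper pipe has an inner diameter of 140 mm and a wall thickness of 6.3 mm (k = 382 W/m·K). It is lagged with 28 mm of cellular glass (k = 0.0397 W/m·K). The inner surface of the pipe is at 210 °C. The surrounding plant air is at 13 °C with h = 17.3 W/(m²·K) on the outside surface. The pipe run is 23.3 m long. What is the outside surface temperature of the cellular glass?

Radial resistances (cylindrical: R_cond = ln(r_o/r_i)/(2πkL), R_conv = 1/(h·2πrL)):
R_copper pipe wall = ln(76.3/70)/(2π×382×23.3) = 1.541×10^-6 K/W
R_cellular glass = ln(104.3/76.3)/(2π×0.0397×23.3) = 0.05378 K/W
R_outer film = 1/(h_o·2πr_oL) = 1/(17.3×2π×0.1043×23.3) = 0.003786 K/W
R_total = 0.05757 K/W
Q = ΔT/R_total = 197/0.05757
Q = 3420 W
T_interface = T_inner − Q·ΣR(inner→interface) = 210 − 3420×0.05379

T ≈ 26 °C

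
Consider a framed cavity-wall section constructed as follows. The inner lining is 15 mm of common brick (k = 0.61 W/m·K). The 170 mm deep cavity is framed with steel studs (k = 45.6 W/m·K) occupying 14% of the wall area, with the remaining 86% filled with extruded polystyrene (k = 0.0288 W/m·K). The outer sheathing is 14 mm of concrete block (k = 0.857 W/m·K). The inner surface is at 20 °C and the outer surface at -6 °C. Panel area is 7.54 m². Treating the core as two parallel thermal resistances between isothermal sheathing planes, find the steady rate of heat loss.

Sheathing layers in series; stud and cavity paths in parallel between them.
R_inner = 0.015/(0.61×7.54) = 0.003261 K/W
R_stud  = 0.17/(45.6×0.14×7.54) = 0.003532 K/W
R_cav   = 0.17/(0.0288×0.86×7.54) = 0.9103 K/W
1/R_core = 1/R_stud + 1/R_cav → R_core = 0.003518 K/W
R_outer = 0.014/(0.857×7.54) = 0.002167 K/W
R_total = 0.008946 K/W
Q = ΔT/R_total = 26/0.008946

Q ≈ 2910 W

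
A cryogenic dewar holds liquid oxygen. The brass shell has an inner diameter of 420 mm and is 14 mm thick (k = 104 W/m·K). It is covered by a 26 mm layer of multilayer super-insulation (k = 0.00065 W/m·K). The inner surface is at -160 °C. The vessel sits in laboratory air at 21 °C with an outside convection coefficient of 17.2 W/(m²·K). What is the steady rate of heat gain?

Q ≈ 3.18 W

Spherical conduction: R = (1/r_in − 1/r_out)/(4πk) per layer; series-sum.
R_brass shell = (1/0.21 − 1/0.224)/(4π×104) = 2.277×10^-4 K/W
R_multilayer super-insulation = (1/0.224 − 1/0.25)/(4π×0.00065) = 56.84 K/W
R_outer film = 1/(h·4πr_o²) = 1/(17.2×4π×0.25²) = 0.07403 K/W
R_total = 56.92 K/W
Q = ΔT/R_total = 181/56.92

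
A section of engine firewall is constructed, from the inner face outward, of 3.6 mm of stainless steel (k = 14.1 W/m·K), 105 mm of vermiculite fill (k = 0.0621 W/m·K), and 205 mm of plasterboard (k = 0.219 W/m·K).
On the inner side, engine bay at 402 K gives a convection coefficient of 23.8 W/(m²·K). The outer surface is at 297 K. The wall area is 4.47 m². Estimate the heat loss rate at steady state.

Treating each layer as a thermal resistance in series:
R_inner film = 1/(h_i·A) = 1/(23.8×4.47) = 0.0094 K/W
R_stainless steel = L/(kA) = 0.0036/(14.1×4.47) = 5.712×10^-5 K/W
R_vermiculite fill = L/(kA) = 0.105/(0.0621×4.47) = 0.3783 K/W
R_plasterboard = L/(kA) = 0.205/(0.219×4.47) = 0.2094 K/W
R_total = 0.5971 K/W
Q = ΔT / R_total = 105 / 0.5971

Q ≈ 176 W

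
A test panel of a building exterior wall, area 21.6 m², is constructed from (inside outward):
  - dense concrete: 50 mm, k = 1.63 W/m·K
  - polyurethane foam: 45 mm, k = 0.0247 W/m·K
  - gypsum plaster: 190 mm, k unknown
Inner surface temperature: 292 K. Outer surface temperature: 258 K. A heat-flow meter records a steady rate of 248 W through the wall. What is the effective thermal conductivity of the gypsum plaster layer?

k ≈ 0.171 W/(m·K)

Series thermal resistances:
R_dense concrete = L/(kA) = 0.05/(1.63×21.6) = 0.00142 K/W
R_polyurethane foam = L/(kA) = 0.045/(0.0247×21.6) = 0.08435 K/W
Sum of known resistances R_other = 0.08577 K/W
Total R = ΔT/Q = 34/248 = 0.1371 K/W
R_gypsum plaster = R_total − R_other = 0.05133 K/W
k = L/(R·A) = 0.19/(0.05133×21.6)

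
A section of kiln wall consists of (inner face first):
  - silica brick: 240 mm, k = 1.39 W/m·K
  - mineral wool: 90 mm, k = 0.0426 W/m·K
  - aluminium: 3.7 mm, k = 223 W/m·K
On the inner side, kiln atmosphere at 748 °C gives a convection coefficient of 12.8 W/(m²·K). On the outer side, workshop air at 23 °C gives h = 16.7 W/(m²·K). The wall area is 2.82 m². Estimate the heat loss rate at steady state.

Thermal resistances in series:
R_inner film = 1/(h_i·A) = 1/(12.8×2.82) = 0.0277 K/W
R_silica brick = L/(kA) = 0.24/(1.39×2.82) = 0.06123 K/W
R_mineral wool = L/(kA) = 0.09/(0.0426×2.82) = 0.7492 K/W
R_aluminium = L/(kA) = 0.0037/(223×2.82) = 5.884×10^-6 K/W
R_outer film = 1/(h_o·A) = 1/(16.7×2.82) = 0.02123 K/W
R_total = 0.8593 K/W
Q = ΔT / R_total = 725 / 0.8593

Q ≈ 844 W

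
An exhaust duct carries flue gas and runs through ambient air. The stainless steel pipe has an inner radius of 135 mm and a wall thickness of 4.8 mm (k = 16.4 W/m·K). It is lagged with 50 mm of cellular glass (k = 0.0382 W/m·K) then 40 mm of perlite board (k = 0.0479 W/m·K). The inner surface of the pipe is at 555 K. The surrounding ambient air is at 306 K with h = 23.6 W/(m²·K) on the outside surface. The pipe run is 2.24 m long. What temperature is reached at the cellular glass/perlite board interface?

T ≈ 391 K

Radial resistances (cylindrical: R_cond = ln(r_o/r_i)/(2πkL), R_conv = 1/(h·2πrL)):
R_stainless steel pipe wall = ln(139.8/135)/(2π×16.4×2.24) = 1.514×10^-4 K/W
R_cellular glass = ln(189.8/139.8)/(2π×0.0382×2.24) = 0.5687 K/W
R_perlite board = ln(229.8/189.8)/(2π×0.0479×2.24) = 0.2837 K/W
R_outer film = 1/(h_o·2πr_oL) = 1/(23.6×2π×0.2298×2.24) = 0.0131 K/W
R_total = 0.8656 K/W
Q = ΔT/R_total = 249/0.8656
Q = 288 W
T_interface = T_inner − Q·ΣR(inner→interface) = 555 − 288×0.5689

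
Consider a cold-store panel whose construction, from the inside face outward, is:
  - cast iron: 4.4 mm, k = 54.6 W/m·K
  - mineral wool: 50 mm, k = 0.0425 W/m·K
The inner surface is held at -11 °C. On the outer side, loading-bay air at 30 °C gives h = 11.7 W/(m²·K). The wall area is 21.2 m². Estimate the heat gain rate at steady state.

Q ≈ 689 W

Treating each layer as a thermal resistance in series:
R_cast iron = L/(kA) = 0.0044/(54.6×21.2) = 3.801×10^-6 K/W
R_mineral wool = L/(kA) = 0.05/(0.0425×21.2) = 0.05549 K/W
R_outer film = 1/(h_o·A) = 1/(11.7×21.2) = 0.004032 K/W
R_total = 0.05953 K/W
Q = ΔT / R_total = 41 / 0.05953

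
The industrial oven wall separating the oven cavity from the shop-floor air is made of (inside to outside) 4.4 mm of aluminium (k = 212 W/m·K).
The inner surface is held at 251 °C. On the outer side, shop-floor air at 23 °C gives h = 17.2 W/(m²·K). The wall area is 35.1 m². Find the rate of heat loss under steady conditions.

Thermal resistances in series:
R_aluminium = L/(kA) = 0.0044/(212×35.1) = 5.913×10^-7 K/W
R_outer film = 1/(h_o·A) = 1/(17.2×35.1) = 0.001656 K/W
R_total = 0.001657 K/W
Q = ΔT / R_total = 228 / 0.001657

Q ≈ 138000 W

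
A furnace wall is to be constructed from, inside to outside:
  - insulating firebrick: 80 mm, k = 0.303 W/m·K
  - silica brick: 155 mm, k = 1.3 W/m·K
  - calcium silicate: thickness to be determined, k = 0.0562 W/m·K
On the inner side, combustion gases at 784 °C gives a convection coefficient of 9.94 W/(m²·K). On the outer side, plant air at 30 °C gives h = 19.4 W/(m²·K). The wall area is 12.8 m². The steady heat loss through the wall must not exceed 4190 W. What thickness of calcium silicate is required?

Treating each layer as a thermal resistance in series:
R_inner film = 1/(h_i·A) = 1/(9.94×12.8) = 0.00786 K/W
R_insulating firebrick = L/(kA) = 0.08/(0.303×12.8) = 0.02063 K/W
R_silica brick = L/(kA) = 0.155/(1.3×12.8) = 0.009315 K/W
R_outer film = 1/(h_o·A) = 1/(19.4×12.8) = 0.004027 K/W
Sum of the known resistances R_other = 0.04183 K/W
Required total resistance R_tot = ΔT/Q_allow = 754/4190 = 0.18 K/W
R_calcium silicate = R_tot − R_other = 0.1381 K/W
L = R·k·A = 0.1381×0.0562×12.8

L ≈ 99.4 mm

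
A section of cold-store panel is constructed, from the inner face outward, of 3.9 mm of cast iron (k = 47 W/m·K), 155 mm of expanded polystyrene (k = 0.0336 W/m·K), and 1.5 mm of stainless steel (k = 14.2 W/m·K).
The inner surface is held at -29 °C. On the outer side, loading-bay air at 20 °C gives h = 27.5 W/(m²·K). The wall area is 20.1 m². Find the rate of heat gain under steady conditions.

Q ≈ 212 W

Series thermal resistances:
R_cast iron = L/(kA) = 0.0039/(47×20.1) = 4.128×10^-6 K/W
R_expanded polystyrene = L/(kA) = 0.155/(0.0336×20.1) = 0.2295 K/W
R_stainless steel = L/(kA) = 0.0015/(14.2×20.1) = 5.255×10^-6 K/W
R_outer film = 1/(h_o·A) = 1/(27.5×20.1) = 0.001809 K/W
R_total = 0.2313 K/W
Q = ΔT / R_total = 49 / 0.2313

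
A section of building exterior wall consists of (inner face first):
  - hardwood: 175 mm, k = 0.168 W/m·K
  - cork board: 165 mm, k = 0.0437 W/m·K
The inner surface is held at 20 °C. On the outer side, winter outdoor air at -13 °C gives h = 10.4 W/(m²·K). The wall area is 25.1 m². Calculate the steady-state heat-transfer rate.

Q ≈ 169 W

Series thermal resistances:
R_hardwood = L/(kA) = 0.175/(0.168×25.1) = 0.0415 K/W
R_cork board = L/(kA) = 0.165/(0.0437×25.1) = 0.1504 K/W
R_outer film = 1/(h_o·A) = 1/(10.4×25.1) = 0.003831 K/W
R_total = 0.1958 K/W
Q = ΔT / R_total = 33 / 0.1958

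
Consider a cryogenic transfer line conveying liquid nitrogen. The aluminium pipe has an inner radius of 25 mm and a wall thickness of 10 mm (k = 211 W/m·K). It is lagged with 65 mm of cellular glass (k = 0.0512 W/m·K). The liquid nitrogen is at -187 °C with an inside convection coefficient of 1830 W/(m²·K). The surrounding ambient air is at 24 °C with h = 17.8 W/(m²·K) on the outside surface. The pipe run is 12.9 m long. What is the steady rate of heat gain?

Q ≈ 811 W

Treating each annulus and film as a series resistance:
R_inner film = 1/(h_i·2πr₁L) = 1/(1830×2π×0.025×12.9) = 2.697×10^-4 K/W
R_aluminium pipe wall = ln(35/25)/(2π×211×12.9) = 1.967×10^-5 K/W
R_cellular glass = ln(100/35)/(2π×0.0512×12.9) = 0.253 K/W
R_outer film = 1/(h_o·2πr_oL) = 1/(17.8×2π×0.1×12.9) = 0.006931 K/W
R_total = 0.2602 K/W
Q = ΔT/R_total = 211/0.2602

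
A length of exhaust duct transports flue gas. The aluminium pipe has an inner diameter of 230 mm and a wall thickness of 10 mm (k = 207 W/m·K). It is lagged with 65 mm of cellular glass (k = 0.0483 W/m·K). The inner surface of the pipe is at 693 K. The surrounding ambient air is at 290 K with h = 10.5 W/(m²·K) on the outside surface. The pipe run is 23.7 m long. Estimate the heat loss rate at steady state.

Q ≈ 6540 W

Per-layer cylindrical resistances, series-summed:
R_aluminium pipe wall = ln(125/115)/(2π×207×23.7) = 2.705×10^-6 K/W
R_cellular glass = ln(190/125)/(2π×0.0483×23.7) = 0.05822 K/W
R_outer film = 1/(h_o·2πr_oL) = 1/(10.5×2π×0.19×23.7) = 0.003366 K/W
R_total = 0.06158 K/W
Q = ΔT/R_total = 403/0.06158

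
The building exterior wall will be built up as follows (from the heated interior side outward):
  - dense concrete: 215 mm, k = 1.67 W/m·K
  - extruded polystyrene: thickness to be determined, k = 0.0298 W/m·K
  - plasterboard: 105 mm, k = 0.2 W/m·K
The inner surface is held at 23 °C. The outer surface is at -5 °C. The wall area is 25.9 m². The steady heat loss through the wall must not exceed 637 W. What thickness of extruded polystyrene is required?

L ≈ 14.4 mm

Model the wall as resistances in series:
R_dense concrete = L/(kA) = 0.215/(1.67×25.9) = 0.004971 K/W
R_plasterboard = L/(kA) = 0.105/(0.2×25.9) = 0.02027 K/W
Sum of the known resistances R_other = 0.02524 K/W
Required total resistance R_tot = ΔT/Q_allow = 28/637 = 0.04396 K/W
R_extruded polystyrene = R_tot − R_other = 0.01872 K/W
L = R·k·A = 0.01872×0.0298×25.9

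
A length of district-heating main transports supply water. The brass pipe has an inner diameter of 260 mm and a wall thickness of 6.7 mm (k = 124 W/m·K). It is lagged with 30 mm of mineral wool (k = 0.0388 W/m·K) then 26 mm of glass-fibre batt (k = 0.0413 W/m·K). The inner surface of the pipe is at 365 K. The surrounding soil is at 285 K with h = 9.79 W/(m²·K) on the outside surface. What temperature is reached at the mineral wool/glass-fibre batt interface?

For a radial system each layer contributes R = ln(r_out/r_in)/(2πkL); films add R = 1/(hA).
R_brass pipe wall = ln(136.7/130)/(2π×124×1) = 6.45×10^-5 K/W
R_mineral wool = ln(166.7/136.7)/(2π×0.0388×1) = 0.8139 K/W
R_glass-fibre batt = ln(192.7/166.7)/(2π×0.0413×1) = 0.5585 K/W
R_outer film = 1/(h_o·2πr_oL) = 1/(9.79×2π×0.1927×1) = 0.08436 K/W
R_total = 1.457 K/W
Q = ΔT/R_total = 80/1.457
Q = 54.9 W/m
T_interface = T_inner − Q·ΣR(inner→interface) = 365 − 54.9×0.8139

T ≈ 320 K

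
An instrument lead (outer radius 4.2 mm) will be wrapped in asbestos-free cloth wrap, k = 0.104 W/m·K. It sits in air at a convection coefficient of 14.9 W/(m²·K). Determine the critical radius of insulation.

For a cylinder r_cr = k/h = 0.104/14.9
r_cr = 6.98 mm; since the bare radius (4.2 mm) is below r_cr, adding a thin layer of insulation will *increase* heat loss.

r_cr ≈ 6.98 mm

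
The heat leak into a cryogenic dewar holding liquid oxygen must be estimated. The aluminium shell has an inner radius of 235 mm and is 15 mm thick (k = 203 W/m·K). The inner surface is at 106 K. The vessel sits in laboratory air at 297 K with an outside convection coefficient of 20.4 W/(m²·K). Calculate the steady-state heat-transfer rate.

Spherical conduction: R = (1/r_in − 1/r_out)/(4πk) per layer; series-sum.
R_aluminium shell = (1/0.235 − 1/0.25)/(4π×203) = 1.001×10^-4 K/W
R_outer film = 1/(h·4πr_o²) = 1/(20.4×4π×0.25²) = 0.06241 K/W
R_total = 0.06251 K/W
Q = ΔT/R_total = 191/0.06251

Q ≈ 3060 W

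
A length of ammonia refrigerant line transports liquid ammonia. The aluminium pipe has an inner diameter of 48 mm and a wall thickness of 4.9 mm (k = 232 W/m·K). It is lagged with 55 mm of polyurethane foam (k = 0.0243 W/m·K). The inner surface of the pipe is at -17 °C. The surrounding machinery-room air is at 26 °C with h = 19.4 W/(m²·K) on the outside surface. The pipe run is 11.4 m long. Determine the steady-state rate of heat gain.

Treating each annulus and film as a series resistance:
R_aluminium pipe wall = ln(28.9/24)/(2π×232×11.4) = 1.118×10^-5 K/W
R_polyurethane foam = ln(83.9/28.9)/(2π×0.0243×11.4) = 0.6123 K/W
R_outer film = 1/(h_o·2πr_oL) = 1/(19.4×2π×0.0839×11.4) = 0.008577 K/W
R_total = 0.6209 K/W
Q = ΔT/R_total = 43/0.6209

Q ≈ 69.3 W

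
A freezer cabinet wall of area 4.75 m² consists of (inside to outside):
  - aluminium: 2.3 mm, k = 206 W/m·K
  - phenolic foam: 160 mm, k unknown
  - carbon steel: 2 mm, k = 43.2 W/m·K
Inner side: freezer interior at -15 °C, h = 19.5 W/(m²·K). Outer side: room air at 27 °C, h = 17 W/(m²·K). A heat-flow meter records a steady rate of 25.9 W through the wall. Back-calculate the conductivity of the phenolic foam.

Thermal resistances in series:
R_inner film = 1/(h_i·A) = 1/(19.5×4.75) = 0.0108 K/W
R_aluminium = L/(kA) = 0.0023/(206×4.75) = 2.351×10^-6 K/W
R_carbon steel = L/(kA) = 0.002/(43.2×4.75) = 9.747×10^-6 K/W
R_outer film = 1/(h_o·A) = 1/(17×4.75) = 0.01238 K/W
Sum of known resistances R_other = 0.02319 K/W
Total R = ΔT/Q = 42/25.9 = 1.622 K/W
R_phenolic foam = R_total − R_other = 1.598 K/W
k = L/(R·A) = 0.16/(1.598×4.75)

k ≈ 0.0211 W/(m·K)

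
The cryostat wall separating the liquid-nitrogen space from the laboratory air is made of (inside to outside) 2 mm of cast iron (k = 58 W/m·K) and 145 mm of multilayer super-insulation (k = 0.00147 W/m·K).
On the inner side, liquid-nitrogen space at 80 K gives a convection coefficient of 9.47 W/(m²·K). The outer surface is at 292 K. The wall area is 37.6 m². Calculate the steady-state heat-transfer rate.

Q ≈ 80.7 W

Treating each layer as a thermal resistance in series:
R_inner film = 1/(h_i·A) = 1/(9.47×37.6) = 0.002808 K/W
R_cast iron = L/(kA) = 0.002/(58×37.6) = 9.171×10^-7 K/W
R_multilayer super-insulation = L/(kA) = 0.145/(0.00147×37.6) = 2.623 K/W
R_total = 2.626 K/W
Q = ΔT / R_total = 212 / 2.626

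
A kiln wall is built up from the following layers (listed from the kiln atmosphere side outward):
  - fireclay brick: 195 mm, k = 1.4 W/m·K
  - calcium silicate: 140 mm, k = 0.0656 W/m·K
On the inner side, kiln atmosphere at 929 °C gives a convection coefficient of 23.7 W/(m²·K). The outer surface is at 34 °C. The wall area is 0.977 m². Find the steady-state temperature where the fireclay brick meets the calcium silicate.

Thermal resistances in series:
R_inner film = 1/(h_i·A) = 1/(23.7×0.977) = 0.04319 K/W
R_fireclay brick = L/(kA) = 0.195/(1.4×0.977) = 0.1426 K/W
R_calcium silicate = L/(kA) = 0.14/(0.0656×0.977) = 2.184 K/W
R_total = 2.37 K/W;  Q = ΔT/R_total = 895/2.37 = 377.6 W
T_interface = T_inner − Q·ΣR(inner→interface) = 929 − 378×0.1858

T ≈ 859 °C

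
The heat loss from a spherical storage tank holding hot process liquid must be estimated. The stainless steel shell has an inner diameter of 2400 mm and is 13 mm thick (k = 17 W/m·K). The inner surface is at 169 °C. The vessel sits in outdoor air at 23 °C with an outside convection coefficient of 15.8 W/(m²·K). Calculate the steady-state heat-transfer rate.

Radial (spherical) resistances in series:
R_stainless steel shell = (1/1.2 − 1/1.213)/(4π×17) = 4.181×10^-5 K/W
R_outer film = 1/(h·4πr_o²) = 1/(15.8×4π×1.213²) = 0.003423 K/W
R_total = 0.003465 K/W
Q = ΔT/R_total = 146/0.003465

Q ≈ 42100 W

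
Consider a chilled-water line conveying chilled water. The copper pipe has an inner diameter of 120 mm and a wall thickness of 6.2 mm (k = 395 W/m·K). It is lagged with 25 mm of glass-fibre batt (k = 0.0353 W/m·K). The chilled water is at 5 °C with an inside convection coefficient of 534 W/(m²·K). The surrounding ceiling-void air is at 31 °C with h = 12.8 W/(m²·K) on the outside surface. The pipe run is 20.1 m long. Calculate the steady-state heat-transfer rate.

Q ≈ 330 W

Treating each annulus and film as a series resistance:
R_inner film = 1/(h_i·2πr₁L) = 1/(534×2π×0.06×20.1) = 2.471×10^-4 K/W
R_copper pipe wall = ln(66.2/60)/(2π×395×20.1) = 1.971×10^-6 K/W
R_glass-fibre batt = ln(91.2/66.2)/(2π×0.0353×20.1) = 0.07186 K/W
R_outer film = 1/(h_o·2πr_oL) = 1/(12.8×2π×0.0912×20.1) = 0.006783 K/W
R_total = 0.0789 K/W
Q = ΔT/R_total = 26/0.0789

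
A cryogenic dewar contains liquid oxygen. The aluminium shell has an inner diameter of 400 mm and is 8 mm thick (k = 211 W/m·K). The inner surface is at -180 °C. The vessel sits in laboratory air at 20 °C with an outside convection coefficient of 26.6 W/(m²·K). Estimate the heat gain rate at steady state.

Q ≈ 2890 W

Spherical conduction: R = (1/r_in − 1/r_out)/(4πk) per layer; series-sum.
R_aluminium shell = (1/0.2 − 1/0.208)/(4π×211) = 7.253×10^-5 K/W
R_outer film = 1/(h·4πr_o²) = 1/(26.6×4π×0.208²) = 0.06915 K/W
R_total = 0.06922 K/W
Q = ΔT/R_total = 200/0.06922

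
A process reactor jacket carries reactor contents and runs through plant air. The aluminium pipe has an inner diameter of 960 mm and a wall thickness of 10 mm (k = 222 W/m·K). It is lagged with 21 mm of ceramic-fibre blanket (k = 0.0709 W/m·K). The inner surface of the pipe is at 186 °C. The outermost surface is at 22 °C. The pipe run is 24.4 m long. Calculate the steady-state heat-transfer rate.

Per-layer cylindrical resistances, series-summed:
R_aluminium pipe wall = ln(490/480)/(2π×222×24.4) = 6.058×10^-7 K/W
R_ceramic-fibre blanket = ln(511/490)/(2π×0.0709×24.4) = 0.003861 K/W
R_total = 0.003861 K/W
Q = ΔT/R_total = 164/0.003861

Q ≈ 42500 W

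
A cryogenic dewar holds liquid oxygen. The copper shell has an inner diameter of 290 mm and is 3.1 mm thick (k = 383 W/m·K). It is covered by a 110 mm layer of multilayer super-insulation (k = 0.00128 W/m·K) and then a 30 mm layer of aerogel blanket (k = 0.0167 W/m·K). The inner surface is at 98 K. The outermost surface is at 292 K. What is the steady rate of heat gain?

Q ≈ 1.07 W

Radial (spherical) resistances in series:
R_copper shell = (1/0.145 − 1/0.1481)/(4π×383) = 2.999×10^-5 K/W
R_multilayer super-insulation = (1/0.1481 − 1/0.2581)/(4π×0.00128) = 178.9 K/W
R_aerogel blanket = (1/0.2581 − 1/0.2881)/(4π×0.0167) = 1.922 K/W
R_total = 180.8 K/W
Q = ΔT/R_total = 194/180.8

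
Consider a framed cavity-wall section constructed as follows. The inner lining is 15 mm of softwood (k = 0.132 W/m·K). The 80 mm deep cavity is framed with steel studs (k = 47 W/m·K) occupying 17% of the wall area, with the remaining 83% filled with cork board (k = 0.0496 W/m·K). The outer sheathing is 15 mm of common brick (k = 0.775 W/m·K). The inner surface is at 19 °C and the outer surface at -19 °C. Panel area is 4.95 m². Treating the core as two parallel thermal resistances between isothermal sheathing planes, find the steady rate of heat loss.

Sheathing layers in series; stud and cavity paths in parallel between them.
R_inner = 0.015/(0.132×4.95) = 0.02296 K/W
R_stud  = 0.08/(47×0.17×4.95) = 0.002023 K/W
R_cav   = 0.08/(0.0496×0.83×4.95) = 0.3926 K/W
1/R_core = 1/R_stud + 1/R_cav → R_core = 0.002012 K/W
R_outer = 0.015/(0.775×4.95) = 0.00391 K/W
R_total = 0.02888 K/W
Q = ΔT/R_total = 38/0.02888

Q ≈ 1320 W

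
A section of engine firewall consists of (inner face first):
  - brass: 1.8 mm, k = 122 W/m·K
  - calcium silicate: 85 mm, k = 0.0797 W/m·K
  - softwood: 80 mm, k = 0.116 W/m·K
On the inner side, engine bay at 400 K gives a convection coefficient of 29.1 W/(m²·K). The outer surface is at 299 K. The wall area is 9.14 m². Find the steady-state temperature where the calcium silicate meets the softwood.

Treating each layer as a thermal resistance in series:
R_inner film = 1/(h_i·A) = 1/(29.1×9.14) = 0.00376 K/W
R_brass = L/(kA) = 0.0018/(122×9.14) = 1.614×10^-6 K/W
R_calcium silicate = L/(kA) = 0.085/(0.0797×9.14) = 0.1167 K/W
R_softwood = L/(kA) = 0.08/(0.116×9.14) = 0.07545 K/W
R_total = 0.1959 K/W;  Q = ΔT/R_total = 101/0.1959 = 515.6 W
T_interface = T_inner − Q·ΣR(inner→interface) = 400 − 516×0.1204

T ≈ 338 K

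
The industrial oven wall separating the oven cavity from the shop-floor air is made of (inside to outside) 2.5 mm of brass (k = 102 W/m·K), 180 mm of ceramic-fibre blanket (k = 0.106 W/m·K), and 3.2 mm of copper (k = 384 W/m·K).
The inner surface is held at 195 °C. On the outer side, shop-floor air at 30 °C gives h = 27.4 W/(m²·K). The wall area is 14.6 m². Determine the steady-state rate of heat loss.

Treating each layer as a thermal resistance in series:
R_brass = L/(kA) = 0.0025/(102×14.6) = 1.679×10^-6 K/W
R_ceramic-fibre blanket = L/(kA) = 0.18/(0.106×14.6) = 0.1163 K/W
R_copper = L/(kA) = 0.0032/(384×14.6) = 5.708×10^-7 K/W
R_outer film = 1/(h_o·A) = 1/(27.4×14.6) = 0.0025 K/W
R_total = 0.1188 K/W
Q = ΔT / R_total = 165 / 0.1188

Q ≈ 1390 W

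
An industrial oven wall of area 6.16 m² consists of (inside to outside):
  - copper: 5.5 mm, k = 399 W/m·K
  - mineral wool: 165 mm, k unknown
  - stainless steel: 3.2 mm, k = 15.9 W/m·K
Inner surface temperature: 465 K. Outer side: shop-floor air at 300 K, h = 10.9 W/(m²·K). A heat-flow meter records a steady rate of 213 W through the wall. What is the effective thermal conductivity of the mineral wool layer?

Using the resistance-network approach (series):
R_copper = L/(kA) = 0.0055/(399×6.16) = 2.238×10^-6 K/W
R_stainless steel = L/(kA) = 0.0032/(15.9×6.16) = 3.267×10^-5 K/W
R_outer film = 1/(h_o·A) = 1/(10.9×6.16) = 0.01489 K/W
Sum of known resistances R_other = 0.01493 K/W
Total R = ΔT/Q = 165/213 = 0.7746 K/W
R_mineral wool = R_total − R_other = 0.7597 K/W
k = L/(R·A) = 0.165/(0.7597×6.16)

k ≈ 0.0353 W/(m·K)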